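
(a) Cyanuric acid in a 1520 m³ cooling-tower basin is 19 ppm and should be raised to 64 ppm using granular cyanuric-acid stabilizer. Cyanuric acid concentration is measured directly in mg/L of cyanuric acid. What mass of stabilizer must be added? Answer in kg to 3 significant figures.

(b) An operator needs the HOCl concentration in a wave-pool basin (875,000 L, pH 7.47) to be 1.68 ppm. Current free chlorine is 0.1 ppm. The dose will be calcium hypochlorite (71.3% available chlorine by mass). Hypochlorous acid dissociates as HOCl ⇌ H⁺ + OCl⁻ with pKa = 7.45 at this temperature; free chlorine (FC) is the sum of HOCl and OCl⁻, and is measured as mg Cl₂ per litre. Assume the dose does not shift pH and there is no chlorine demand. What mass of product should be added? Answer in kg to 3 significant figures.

(a) Volume: 1520 m³ = 1,520,000 L.
(a) CYA to add: (64 − 19) = 45 mg/L × 1,520,000 L = 68,400 g cyanuric acid.

(b) [OCl⁻]/[HOCl] = 10^(pH − pKa) = 10^(7.47 − 7.45) = 1.047; fraction as HOCl = 1/(1 + 1.047) = 0.4885.
(b) Free chlorine required for 1.68 ppm HOCl: 1.68 / 0.4885 = 3.439 ppm.
(b) FC to add: 3.439 − 0.1 = 3.339 mg/L as Cl₂.
(b) Cl₂ equivalent: 3.339 mg/L × 875,000 L = 2922 g.
(b) Product at 71.3% available Cl: 2922 / 0.713 = 4098 g.

(a) 68.4 kg; (b) 4.10 kg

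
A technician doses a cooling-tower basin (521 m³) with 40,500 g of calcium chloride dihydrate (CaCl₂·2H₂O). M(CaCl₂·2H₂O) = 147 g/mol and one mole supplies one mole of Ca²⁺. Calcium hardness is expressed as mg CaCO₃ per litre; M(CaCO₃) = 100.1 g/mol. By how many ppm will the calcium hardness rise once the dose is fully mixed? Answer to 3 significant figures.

Volume: 521 m³ = 521,000 L.
Moles of Ca²⁺: 40,500 g ÷ 147 g/mol = 275.5 mol.
As CaCO₃: 275.5 mol × 100.1 g/mol = 27,580 g.
Rise: 27,580 g / 521,000 L × 1000 = 52.93 mg/L.

52.9 ppm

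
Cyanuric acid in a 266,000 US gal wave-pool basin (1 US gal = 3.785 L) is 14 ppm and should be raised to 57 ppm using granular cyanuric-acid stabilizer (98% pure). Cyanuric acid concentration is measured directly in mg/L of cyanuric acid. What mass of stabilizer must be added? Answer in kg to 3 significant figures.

44.2 kg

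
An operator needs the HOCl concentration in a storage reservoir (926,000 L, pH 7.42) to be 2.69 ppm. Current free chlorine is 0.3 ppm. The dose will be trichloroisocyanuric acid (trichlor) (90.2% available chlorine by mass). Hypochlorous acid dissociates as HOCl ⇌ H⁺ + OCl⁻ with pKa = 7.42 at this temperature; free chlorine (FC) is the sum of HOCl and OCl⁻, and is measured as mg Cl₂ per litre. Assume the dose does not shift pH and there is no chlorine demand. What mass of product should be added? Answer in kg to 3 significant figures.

5.22 kg

[OCl⁻]/[HOCl] = 10^(pH − pKa) = 10^(7.42 − 7.42) = 1; fraction as HOCl = 1/(1 + 1) = 0.5.
Free chlorine required for 2.69 ppm HOCl: 2.69 / 0.5 = 5.38 ppm.
FC to add: 5.38 − 0.3 = 5.08 mg/L as Cl₂.
Cl₂ equivalent: 5.08 mg/L × 926,000 L = 4704 g.
Product at 90.2% available Cl: 4704 / 0.902 = 5215 g.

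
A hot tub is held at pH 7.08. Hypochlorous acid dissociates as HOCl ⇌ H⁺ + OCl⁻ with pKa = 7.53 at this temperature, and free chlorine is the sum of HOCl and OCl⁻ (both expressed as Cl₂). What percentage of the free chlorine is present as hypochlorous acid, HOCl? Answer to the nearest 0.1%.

[OCl⁻]/[HOCl] = 10^(pH − pKa) = 10^(7.08 − 7.53) = 10^-0.45 = 0.3548.
Fraction as HOCl = 1 / (1 + 0.3548) = 0.7381.

73.8%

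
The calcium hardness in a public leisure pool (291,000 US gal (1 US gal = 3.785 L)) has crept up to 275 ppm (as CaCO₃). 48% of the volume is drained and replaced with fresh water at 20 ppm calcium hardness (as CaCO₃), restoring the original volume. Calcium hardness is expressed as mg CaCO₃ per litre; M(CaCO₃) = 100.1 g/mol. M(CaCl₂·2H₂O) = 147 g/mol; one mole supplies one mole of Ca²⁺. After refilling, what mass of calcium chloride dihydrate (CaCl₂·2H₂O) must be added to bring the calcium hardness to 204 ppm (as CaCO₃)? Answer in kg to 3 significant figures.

Volume: 291,000 US gal × 3.785 L/gal = 1,101,435 L.
After draining 48% and refilling: 275 × 0.52 + 20 × 0.48 = 152.6 ppm.
Deficit to target: 204 − 152.6 = 51.4 mg/L.
As CaCO₃: 51.4 mg/L × 1,101,435 L = 56,610 g; ÷ 100.1 = 565.6 mol Ca²⁺.
Mass: 565.6 × 147 = 83,140 g.

83.1 kg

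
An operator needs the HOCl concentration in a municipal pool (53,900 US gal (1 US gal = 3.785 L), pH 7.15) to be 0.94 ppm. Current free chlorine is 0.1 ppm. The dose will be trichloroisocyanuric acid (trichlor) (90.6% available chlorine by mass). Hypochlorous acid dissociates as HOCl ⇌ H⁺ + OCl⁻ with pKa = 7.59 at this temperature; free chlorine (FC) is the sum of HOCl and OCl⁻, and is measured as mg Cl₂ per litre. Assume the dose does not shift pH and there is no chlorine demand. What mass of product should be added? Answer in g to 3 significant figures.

266 g

Volume: 53,900 US gal × 3.785 L/gal = 204,012 L.
[OCl⁻]/[HOCl] = 10^(pH − pKa) = 10^(7.15 − 7.59) = 0.3631; fraction as HOCl = 1/(1 + 0.3631) = 0.7336.
Free chlorine required for 0.94 ppm HOCl: 0.94 / 0.7336 = 1.281 ppm.
FC to add: 1.281 − 0.1 = 1.181 mg/L as Cl₂.
Cl₂ equivalent: 1.181 mg/L × 204,012 L = 241 g.
Product at 90.6% available Cl: 241 / 0.906 = 266 g.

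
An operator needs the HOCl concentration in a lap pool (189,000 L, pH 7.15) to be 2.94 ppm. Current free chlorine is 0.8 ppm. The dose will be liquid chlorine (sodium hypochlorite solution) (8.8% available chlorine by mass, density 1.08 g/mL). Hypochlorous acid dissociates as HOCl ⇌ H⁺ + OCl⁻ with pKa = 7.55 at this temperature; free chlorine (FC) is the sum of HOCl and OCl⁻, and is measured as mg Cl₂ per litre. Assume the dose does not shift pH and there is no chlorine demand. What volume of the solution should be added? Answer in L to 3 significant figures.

6.58 L

[OCl⁻]/[HOCl] = 10^(pH − pKa) = 10^(7.15 − 7.55) = 0.3981; fraction as HOCl = 1/(1 + 0.3981) = 0.7153.
Free chlorine required for 2.94 ppm HOCl: 2.94 / 0.7153 = 4.11 ppm.
FC to add: 4.11 − 0.8 = 3.31 mg/L as Cl₂.
Cl₂ equivalent: 3.31 mg/L × 189,000 L = 625.7 g.
Product at 8.8% available Cl: 625.7 / 0.088 = 7110 g.
Volume: 7110 g ÷ 1.08 g/mL = 6583 mL.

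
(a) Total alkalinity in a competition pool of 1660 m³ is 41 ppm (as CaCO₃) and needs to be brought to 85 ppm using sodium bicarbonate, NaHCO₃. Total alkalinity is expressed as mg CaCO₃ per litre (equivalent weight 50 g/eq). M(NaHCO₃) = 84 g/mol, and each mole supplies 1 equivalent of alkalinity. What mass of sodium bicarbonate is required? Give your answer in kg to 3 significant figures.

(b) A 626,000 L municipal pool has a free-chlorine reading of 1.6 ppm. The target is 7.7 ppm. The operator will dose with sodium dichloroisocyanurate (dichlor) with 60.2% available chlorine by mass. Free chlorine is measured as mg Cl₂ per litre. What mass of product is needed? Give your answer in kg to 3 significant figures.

(a) Volume: 1660 m³ = 1,660,000 L.
(a) Alkalinity to add: (85 − 41) = 44 mg/L as CaCO₃ × 1,660,000 L = 73,040 g as CaCO₃.
(a) Equivalents: 73,040 g ÷ 50 g/eq = 1461 eq.
(a) NaHCO₃ supplies 1 eq per mole → 1461 mol.
(a) Mass: 1461 mol × 84 g/mol = 122,700 g.

(b) Chlorine deficit: 7.7 − 1.6 = 6.1 ppm = 6.1 mg/L as Cl₂.
(b) Cl₂ equivalent needed: 6.1 mg/L × 626,000 L = 3,819,000 mg = 3819 g.
(b) Product at 60.2% available chlorine: 3819 / 0.602 = 6343 g.

(a) 123 kg; (b) 6.34 kg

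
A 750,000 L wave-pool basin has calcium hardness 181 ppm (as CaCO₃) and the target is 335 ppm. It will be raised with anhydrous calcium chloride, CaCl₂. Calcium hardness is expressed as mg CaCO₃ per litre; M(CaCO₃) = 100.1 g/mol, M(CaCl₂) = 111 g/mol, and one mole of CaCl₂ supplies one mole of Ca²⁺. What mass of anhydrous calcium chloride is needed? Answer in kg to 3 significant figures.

128 kg

Hardness to add: (335 − 181) = 154 mg/L as CaCO₃ × 750,000 L = 115,500 g as CaCO₃.
Moles of Ca²⁺ (1 mol Ca²⁺ ≡ 1 mol CaCO₃): 115,500 / 100.1 g/mol = 1154 mol.
Mass of CaCl₂: 1154 × 111 = 128,100 g.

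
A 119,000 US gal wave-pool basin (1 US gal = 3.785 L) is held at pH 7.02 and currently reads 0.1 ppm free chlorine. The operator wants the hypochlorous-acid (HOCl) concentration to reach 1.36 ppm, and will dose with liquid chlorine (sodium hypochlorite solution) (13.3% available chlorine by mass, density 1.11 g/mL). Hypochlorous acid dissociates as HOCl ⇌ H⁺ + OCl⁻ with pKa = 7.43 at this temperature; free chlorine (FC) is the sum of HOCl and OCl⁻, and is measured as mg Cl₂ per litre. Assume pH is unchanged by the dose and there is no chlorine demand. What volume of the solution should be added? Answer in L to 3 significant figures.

Volume: 119,000 US gal × 3.785 L/gal = 450,415 L.
[OCl⁻]/[HOCl] = 10^(pH − pKa) = 10^(7.02 − 7.43) = 0.389; fraction as HOCl = 1/(1 + 0.389) = 0.7199.
Free chlorine required for 1.36 ppm HOCl: 1.36 / 0.7199 = 1.889 ppm.
FC to add: 1.889 − 0.1 = 1.789 mg/L as Cl₂.
Cl₂ equivalent: 1.789 mg/L × 450,415 L = 805.8 g.
Product at 13.3% available Cl: 805.8 / 0.133 = 6059 g.
Volume: 6059 g ÷ 1.11 g/mL = 5458 mL.

5.46 L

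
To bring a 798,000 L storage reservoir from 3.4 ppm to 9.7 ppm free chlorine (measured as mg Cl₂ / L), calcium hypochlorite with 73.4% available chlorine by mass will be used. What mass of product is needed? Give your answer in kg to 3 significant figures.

6.85 kg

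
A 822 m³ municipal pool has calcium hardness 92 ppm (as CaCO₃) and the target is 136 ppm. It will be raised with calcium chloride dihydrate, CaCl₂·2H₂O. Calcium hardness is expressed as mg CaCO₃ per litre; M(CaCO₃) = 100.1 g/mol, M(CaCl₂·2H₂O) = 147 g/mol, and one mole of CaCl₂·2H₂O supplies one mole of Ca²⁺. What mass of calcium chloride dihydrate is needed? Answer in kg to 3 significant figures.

Volume: 822 m³ = 822,000 L.
Hardness to add: (136 − 92) = 44 mg/L as CaCO₃ × 822,000 L = 36,170 g as CaCO₃.
Moles of Ca²⁺ (1 mol Ca²⁺ ≡ 1 mol CaCO₃): 36,170 / 100.1 g/mol = 361.3 mol.
Mass of CaCl₂·2H₂O: 361.3 × 147 = 53,110 g.

53.1 kg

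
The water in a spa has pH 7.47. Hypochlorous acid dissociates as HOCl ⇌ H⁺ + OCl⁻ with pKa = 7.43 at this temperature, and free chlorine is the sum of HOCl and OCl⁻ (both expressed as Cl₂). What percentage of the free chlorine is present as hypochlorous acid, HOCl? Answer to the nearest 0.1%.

[OCl⁻]/[HOCl] = 10^(pH − pKa) = 10^(7.47 − 7.43) = 10^0.04 = 1.096.
Fraction as HOCl = 1 / (1 + 1.096) = 0.477.

47.7%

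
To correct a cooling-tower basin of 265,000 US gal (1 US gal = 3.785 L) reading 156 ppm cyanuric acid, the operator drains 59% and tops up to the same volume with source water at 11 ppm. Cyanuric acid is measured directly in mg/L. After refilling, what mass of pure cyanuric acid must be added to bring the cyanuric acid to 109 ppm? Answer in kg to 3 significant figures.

38.7 kg

Volume: 265,000 US gal × 3.785 L/gal = 1,003,025 L.
After draining 59% and refilling: 156 × 0.41 + 11 × 0.59 = 70.45 ppm.
Deficit to target: 109 − 70.45 = 38.55 mg/L.
Mass: 38.55 mg/L × 1,003,025 L = 38,670 g cyanuric acid.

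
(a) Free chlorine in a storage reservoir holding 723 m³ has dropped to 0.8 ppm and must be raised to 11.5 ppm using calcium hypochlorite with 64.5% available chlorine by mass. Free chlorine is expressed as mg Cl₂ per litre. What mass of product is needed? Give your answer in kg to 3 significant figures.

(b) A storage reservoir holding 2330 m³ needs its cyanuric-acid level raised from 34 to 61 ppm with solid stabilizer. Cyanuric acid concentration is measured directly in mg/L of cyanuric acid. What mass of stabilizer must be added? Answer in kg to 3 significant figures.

(a) 12.0 kg; (b) 62.9 kg

(a) Volume: 723 m³ = 723,000 L.
(a) Chlorine deficit: 11.5 − 0.8 = 10.7 ppm = 10.7 mg/L as Cl₂.
(a) Cl₂ equivalent needed: 10.7 mg/L × 723,000 L = 7,736,000 mg = 7736 g.
(a) Product at 64.5% available chlorine: 7736 / 0.645 = 11,990 g.

(b) Volume: 2330 m³ = 2,330,000 L.
(b) CYA to add: (61 − 34) = 27 mg/L × 2,330,000 L = 62,910 g cyanuric acid.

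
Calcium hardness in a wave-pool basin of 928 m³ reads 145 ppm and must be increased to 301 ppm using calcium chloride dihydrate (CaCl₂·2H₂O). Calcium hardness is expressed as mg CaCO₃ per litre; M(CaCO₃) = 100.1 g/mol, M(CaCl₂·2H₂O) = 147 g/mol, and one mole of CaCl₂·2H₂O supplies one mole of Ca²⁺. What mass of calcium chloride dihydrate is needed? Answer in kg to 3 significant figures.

Volume: 928 m³ = 928,000 L.
Hardness to add: (301 − 145) = 156 mg/L as CaCO₃ × 928,000 L = 144,800 g as CaCO₃.
Moles of Ca²⁺ (1 mol Ca²⁺ ≡ 1 mol CaCO₃): 144,800 / 100.1 g/mol = 1446 mol.
Mass of CaCl₂·2H₂O: 1446 × 147 = 212,600 g.

213 kg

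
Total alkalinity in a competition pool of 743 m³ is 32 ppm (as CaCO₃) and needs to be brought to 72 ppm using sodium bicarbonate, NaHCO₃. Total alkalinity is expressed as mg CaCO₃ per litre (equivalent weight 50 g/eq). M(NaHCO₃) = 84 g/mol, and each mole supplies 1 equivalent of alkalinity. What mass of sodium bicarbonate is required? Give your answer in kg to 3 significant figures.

49.9 kg

Volume: 743 m³ = 743,000 L.
Alkalinity to add: (72 − 32) = 40 mg/L as CaCO₃ × 743,000 L = 29,720 g as CaCO₃.
Equivalents: 29,720 g ÷ 50 g/eq = 594.4 eq.
NaHCO₃ supplies 1 eq per mole → 594.4 mol.
Mass: 594.4 mol × 84 g/mol = 49,930 g.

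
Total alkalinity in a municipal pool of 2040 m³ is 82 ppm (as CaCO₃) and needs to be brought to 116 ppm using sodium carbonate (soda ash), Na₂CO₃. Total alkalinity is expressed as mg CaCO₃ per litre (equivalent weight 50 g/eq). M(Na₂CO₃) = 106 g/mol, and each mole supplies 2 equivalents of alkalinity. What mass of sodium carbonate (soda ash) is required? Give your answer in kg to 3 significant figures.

73.5 kg

Volume: 2040 m³ = 2,040,000 L.
Alkalinity to add: (116 − 82) = 34 mg/L as CaCO₃ × 2,040,000 L = 69,360 g as CaCO₃.
Equivalents: 69,360 g ÷ 50 g/eq = 1387 eq.
Each mole of Na₂CO₃ supplies 2 eq, so 1387 / 2 = 693.6 mol.
Mass: 693.6 mol × 106 g/mol = 73,520 g.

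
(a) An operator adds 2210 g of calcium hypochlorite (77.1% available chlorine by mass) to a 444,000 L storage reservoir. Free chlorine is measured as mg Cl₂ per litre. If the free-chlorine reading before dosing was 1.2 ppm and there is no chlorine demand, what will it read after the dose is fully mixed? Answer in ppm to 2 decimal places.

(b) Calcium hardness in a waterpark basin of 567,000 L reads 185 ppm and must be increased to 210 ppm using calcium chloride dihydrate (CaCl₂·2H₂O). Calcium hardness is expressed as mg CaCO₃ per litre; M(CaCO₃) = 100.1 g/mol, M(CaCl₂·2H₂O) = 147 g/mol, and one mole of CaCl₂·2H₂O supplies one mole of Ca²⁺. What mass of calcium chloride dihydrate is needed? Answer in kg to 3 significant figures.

(a) Available chlorine delivered: 2210 g × 0.771 = 1704 g as Cl₂.
(a) Concentration rise: 1704 g / 444,000 L = 3.838 mg/L = 3.84 ppm.
(a) Final FC: 1.2 + 3.84 = 5.04 ppm.

(b) Hardness to add: (210 − 185) = 25 mg/L as CaCO₃ × 567,000 L = 14,180 g as CaCO₃.
(b) Moles of Ca²⁺ (1 mol Ca²⁺ ≡ 1 mol CaCO₃): 14,180 / 100.1 g/mol = 141.6 mol.
(b) Mass of CaCl₂·2H₂O: 141.6 × 147 = 20,820 g.

(a) 5.04 ppm; (b) 20.8 kg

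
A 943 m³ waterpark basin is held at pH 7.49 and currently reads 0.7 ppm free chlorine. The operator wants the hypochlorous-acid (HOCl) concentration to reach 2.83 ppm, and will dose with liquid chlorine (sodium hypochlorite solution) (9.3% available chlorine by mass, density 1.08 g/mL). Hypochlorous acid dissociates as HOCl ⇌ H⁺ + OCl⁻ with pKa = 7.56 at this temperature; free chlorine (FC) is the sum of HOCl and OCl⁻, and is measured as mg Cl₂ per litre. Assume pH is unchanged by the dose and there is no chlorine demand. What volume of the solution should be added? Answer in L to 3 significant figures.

Volume: 943 m³ = 943,000 L.
[OCl⁻]/[HOCl] = 10^(pH − pKa) = 10^(7.49 − 7.56) = 0.8511; fraction as HOCl = 1/(1 + 0.8511) = 0.5402.
Free chlorine required for 2.83 ppm HOCl: 2.83 / 0.5402 = 5.239 ppm.
FC to add: 5.239 − 0.7 = 4.539 mg/L as Cl₂.
Cl₂ equivalent: 4.539 mg/L × 943,000 L = 4280 g.
Product at 9.3% available Cl: 4280 / 0.093 = 46,020 g.
Volume: 46,020 g ÷ 1.08 g/mL = 42,610 mL.

42.6 L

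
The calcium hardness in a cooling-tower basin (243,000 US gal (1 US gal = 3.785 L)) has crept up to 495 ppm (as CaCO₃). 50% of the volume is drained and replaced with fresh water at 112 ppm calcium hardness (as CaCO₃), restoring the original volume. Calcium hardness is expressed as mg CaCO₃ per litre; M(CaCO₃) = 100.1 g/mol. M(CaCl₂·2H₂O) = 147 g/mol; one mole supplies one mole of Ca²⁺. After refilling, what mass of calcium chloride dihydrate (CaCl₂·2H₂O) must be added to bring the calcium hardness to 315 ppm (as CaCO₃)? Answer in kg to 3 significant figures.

Volume: 243,000 US gal × 3.785 L/gal = 919,755 L.
After draining 50% and refilling: 495 × 0.50 + 112 × 0.50 = 303.5 ppm.
Deficit to target: 315 − 303.5 = 11.5 mg/L.
As CaCO₃: 11.5 mg/L × 919,755 L = 10,580 g; ÷ 100.1 = 105.7 mol Ca²⁺.
Mass: 105.7 × 147 = 15,530 g.

15.5 kg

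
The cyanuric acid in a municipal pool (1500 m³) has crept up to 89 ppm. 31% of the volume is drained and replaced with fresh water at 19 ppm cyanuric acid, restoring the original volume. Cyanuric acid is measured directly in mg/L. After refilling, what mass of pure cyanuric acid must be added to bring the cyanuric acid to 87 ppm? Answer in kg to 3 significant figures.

Volume: 1500 m³ = 1,500,000 L.
After draining 31% and refilling: 89 × 0.69 + 19 × 0.31 = 67.3 ppm.
Deficit to target: 87 − 67.3 = 19.7 mg/L.
Mass: 19.7 mg/L × 1,500,000 L = 29,550 g cyanuric acid.

29.6 kg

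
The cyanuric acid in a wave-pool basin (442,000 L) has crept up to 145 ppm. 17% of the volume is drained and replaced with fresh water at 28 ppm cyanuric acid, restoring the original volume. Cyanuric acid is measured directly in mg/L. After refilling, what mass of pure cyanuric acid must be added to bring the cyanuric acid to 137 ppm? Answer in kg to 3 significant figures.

5.26 kg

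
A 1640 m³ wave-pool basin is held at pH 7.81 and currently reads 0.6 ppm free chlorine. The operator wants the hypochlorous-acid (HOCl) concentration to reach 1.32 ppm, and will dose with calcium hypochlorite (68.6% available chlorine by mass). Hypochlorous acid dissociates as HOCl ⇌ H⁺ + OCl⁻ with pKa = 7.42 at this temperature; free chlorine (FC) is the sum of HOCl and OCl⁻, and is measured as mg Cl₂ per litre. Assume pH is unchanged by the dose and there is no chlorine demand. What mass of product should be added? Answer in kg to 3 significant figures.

9.47 kg

Volume: 1640 m³ = 1,640,000 L.
[OCl⁻]/[HOCl] = 10^(pH − pKa) = 10^(7.81 − 7.42) = 2.455; fraction as HOCl = 1/(1 + 2.455) = 0.2895.
Free chlorine required for 1.32 ppm HOCl: 1.32 / 0.2895 = 4.56 ppm.
FC to add: 4.56 − 0.6 = 3.96 mg/L as Cl₂.
Cl₂ equivalent: 3.96 mg/L × 1,640,000 L = 6495 g.
Product at 68.6% available Cl: 6495 / 0.686 = 9468 g.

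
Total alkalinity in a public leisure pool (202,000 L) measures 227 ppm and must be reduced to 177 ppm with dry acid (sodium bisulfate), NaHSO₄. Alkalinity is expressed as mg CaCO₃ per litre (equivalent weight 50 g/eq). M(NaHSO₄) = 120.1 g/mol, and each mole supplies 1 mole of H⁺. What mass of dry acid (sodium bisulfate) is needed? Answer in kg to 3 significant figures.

24.3 kg

Alkalinity to neutralize: (227 − 177) = 50 mg/L as CaCO₃ × 202,000 L = 10,100 g as CaCO₃.
Equivalents of H⁺ required: 10,100 ÷ 50 g/eq = 202 eq = 202 mol NaHSO₄.
Mass of NaHSO₄: 202 × 120.1 = 24,260 g.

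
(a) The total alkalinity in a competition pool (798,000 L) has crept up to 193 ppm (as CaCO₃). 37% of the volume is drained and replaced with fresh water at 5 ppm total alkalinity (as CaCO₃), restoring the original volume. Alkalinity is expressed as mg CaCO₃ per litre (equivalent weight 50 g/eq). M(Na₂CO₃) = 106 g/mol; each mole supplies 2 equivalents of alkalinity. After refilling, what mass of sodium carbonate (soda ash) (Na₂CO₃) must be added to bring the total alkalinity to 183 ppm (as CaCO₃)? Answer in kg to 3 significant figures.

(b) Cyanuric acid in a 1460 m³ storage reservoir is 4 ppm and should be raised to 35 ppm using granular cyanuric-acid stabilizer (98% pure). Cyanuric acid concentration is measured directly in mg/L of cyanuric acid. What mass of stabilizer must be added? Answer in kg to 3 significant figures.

(a) After draining 37% and refilling: 193 × 0.63 + 5 × 0.37 = 123.44 ppm.
(a) Deficit to target: 183 − 123.44 = 59.56 mg/L.
(a) As CaCO₃: 59.56 mg/L × 798,000 L = 47,530 g; ÷ 50 g/eq ÷ 2 = 475.3 mol Na₂CO₃.
(a) Mass: 475.3 × 106 = 50,380 g.

(b) Volume: 1460 m³ = 1,460,000 L.
(b) CYA to add: (35 − 4) = 31 mg/L × 1,460,000 L = 45,260 g cyanuric acid.
(b) At 98% purity: 45,260 / 0.98 = 46,180 g product.

(a) 50.4 kg; (b) 46.2 kg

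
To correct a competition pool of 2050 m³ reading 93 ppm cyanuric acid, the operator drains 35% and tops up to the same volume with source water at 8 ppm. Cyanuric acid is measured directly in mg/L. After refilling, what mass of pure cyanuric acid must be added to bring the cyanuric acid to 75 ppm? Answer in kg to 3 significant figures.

24.1 kg

Volume: 2050 m³ = 2,050,000 L.
After draining 35% and refilling: 93 × 0.65 + 8 × 0.35 = 63.25 ppm.
Deficit to target: 75 − 63.25 = 11.75 mg/L.
Mass: 11.75 mg/L × 2,050,000 L = 24,090 g cyanuric acid.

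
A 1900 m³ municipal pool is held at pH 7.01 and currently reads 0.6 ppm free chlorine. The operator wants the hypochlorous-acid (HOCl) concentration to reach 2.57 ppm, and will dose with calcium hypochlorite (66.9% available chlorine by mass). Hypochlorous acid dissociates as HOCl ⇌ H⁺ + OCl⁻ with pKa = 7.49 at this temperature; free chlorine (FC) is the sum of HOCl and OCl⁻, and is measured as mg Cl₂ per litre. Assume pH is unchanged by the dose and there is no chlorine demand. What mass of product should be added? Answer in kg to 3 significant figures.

8.01 kg

Volume: 1900 m³ = 1,900,000 L.
[OCl⁻]/[HOCl] = 10^(pH − pKa) = 10^(7.01 − 7.49) = 0.3311; fraction as HOCl = 1/(1 + 0.3311) = 0.7512.
Free chlorine required for 2.57 ppm HOCl: 2.57 / 0.7512 = 3.421 ppm.
FC to add: 3.421 − 0.6 = 2.821 mg/L as Cl₂.
Cl₂ equivalent: 2.821 mg/L × 1,900,000 L = 5360 g.
Product at 66.9% available Cl: 5360 / 0.669 = 8012 g.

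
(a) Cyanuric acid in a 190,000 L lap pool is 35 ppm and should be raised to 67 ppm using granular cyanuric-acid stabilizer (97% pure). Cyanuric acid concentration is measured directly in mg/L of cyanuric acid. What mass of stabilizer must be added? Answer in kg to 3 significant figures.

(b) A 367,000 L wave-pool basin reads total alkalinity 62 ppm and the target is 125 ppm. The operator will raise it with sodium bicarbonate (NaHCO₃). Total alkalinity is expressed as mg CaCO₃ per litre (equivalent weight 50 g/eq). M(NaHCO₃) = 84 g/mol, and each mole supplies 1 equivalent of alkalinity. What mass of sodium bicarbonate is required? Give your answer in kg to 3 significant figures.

(a) CYA to add: (67 − 35) = 32 mg/L × 190,000 L = 6080 g cyanuric acid.
(a) At 97% purity: 6080 / 0.97 = 6268 g product.

(b) Alkalinity to add: (125 − 62) = 63 mg/L as CaCO₃ × 367,000 L = 23,120 g as CaCO₃.
(b) Equivalents: 23,120 g ÷ 50 g/eq = 462.4 eq.
(b) NaHCO₃ supplies 1 eq per mole → 462.4 mol.
(b) Mass: 462.4 mol × 84 g/mol = 38,840 g.

(a) 6.27 kg; (b) 38.8 kg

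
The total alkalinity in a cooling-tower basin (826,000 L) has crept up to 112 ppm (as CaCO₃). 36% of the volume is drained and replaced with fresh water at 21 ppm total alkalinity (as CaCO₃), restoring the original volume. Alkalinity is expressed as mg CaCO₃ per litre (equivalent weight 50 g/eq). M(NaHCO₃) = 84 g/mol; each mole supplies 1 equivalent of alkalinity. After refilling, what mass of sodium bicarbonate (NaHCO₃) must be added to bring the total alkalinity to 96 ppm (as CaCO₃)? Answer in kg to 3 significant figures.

23.3 kg

After draining 36% and refilling: 112 × 0.64 + 21 × 0.36 = 79.24 ppm.
Deficit to target: 96 − 79.24 = 16.76 mg/L.
As CaCO₃: 16.76 mg/L × 826,000 L = 13,840 g; ÷ 50 g/eq ÷ 1 = 276.9 mol NaHCO₃.
Mass: 276.9 × 84 = 23,260 g.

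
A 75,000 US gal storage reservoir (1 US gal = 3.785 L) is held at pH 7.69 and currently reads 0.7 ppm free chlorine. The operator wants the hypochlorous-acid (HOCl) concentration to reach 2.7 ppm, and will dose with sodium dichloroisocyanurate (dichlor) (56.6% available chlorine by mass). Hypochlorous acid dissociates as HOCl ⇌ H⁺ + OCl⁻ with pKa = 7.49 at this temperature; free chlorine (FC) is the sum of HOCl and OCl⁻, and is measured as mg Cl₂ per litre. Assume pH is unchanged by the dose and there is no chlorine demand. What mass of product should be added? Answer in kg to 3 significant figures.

Volume: 75,000 US gal × 3.785 L/gal = 283,875 L.
[OCl⁻]/[HOCl] = 10^(pH − pKa) = 10^(7.69 − 7.49) = 1.585; fraction as HOCl = 1/(1 + 1.585) = 0.3869.
Free chlorine required for 2.7 ppm HOCl: 2.7 / 0.3869 = 6.979 ppm.
FC to add: 6.979 − 0.7 = 6.279 mg/L as Cl₂.
Cl₂ equivalent: 6.279 mg/L × 283,875 L = 1783 g.
Product at 56.6% available Cl: 1783 / 0.566 = 3149 g.

3.15 kg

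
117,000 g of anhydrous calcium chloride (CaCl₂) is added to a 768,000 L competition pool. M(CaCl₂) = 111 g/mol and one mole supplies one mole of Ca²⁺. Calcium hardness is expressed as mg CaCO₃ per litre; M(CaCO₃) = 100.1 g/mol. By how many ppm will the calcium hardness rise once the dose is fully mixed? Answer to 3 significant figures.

137 ppm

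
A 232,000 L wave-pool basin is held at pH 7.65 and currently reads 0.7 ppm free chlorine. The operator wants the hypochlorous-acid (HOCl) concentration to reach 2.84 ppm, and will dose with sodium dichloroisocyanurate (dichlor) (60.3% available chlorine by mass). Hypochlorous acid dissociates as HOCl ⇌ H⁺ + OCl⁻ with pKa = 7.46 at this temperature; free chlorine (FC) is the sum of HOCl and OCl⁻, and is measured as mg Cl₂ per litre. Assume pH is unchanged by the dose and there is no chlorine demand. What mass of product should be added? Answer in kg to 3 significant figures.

2.52 kg

[OCl⁻]/[HOCl] = 10^(pH − pKa) = 10^(7.65 − 7.46) = 1.549; fraction as HOCl = 1/(1 + 1.549) = 0.3923.
Free chlorine required for 2.84 ppm HOCl: 2.84 / 0.3923 = 7.239 ppm.
FC to add: 7.239 − 0.7 = 6.539 mg/L as Cl₂.
Cl₂ equivalent: 6.539 mg/L × 232,000 L = 1517 g.
Product at 60.3% available Cl: 1517 / 0.603 = 2516 g.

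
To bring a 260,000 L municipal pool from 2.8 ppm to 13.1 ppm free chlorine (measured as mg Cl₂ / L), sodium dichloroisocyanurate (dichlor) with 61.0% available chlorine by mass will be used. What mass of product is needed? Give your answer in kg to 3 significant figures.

Chlorine deficit: 13.1 − 2.8 = 10.3 ppm = 10.3 mg/L as Cl₂.
Cl₂ equivalent needed: 10.3 mg/L × 260,000 L = 2,678,000 mg = 2678 g.
Product at 61.0% available chlorine: 2678 / 0.61 = 4390 g.

4.39 kg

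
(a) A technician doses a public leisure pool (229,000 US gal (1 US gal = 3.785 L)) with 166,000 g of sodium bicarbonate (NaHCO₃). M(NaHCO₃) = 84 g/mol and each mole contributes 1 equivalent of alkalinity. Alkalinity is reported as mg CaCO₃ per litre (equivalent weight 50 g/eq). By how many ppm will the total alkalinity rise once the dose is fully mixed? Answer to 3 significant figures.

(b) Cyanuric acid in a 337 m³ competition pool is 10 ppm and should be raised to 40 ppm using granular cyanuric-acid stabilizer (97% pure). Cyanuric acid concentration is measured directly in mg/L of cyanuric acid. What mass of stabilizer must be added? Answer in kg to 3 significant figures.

(a) 114 ppm; (b) 10.4 kg

(a) Volume: 229,000 US gal × 3.785 L/gal = 866,765 L.
(a) Moles of NaHCO₃: 166,000 g ÷ 84 g/mol = 1976 mol → 1976 eq of alkalinity.
(a) As CaCO₃: 1976 eq × 50 g/eq = 98,810 g.
(a) Rise: 98,810 g / 866,765 L × 1000 = 114 mg/L.

(b) Volume: 337 m³ = 337,000 L.
(b) CYA to add: (40 − 10) = 30 mg/L × 337,000 L = 10,110 g cyanuric acid.
(b) At 97% purity: 10,110 / 0.97 = 10,420 g product.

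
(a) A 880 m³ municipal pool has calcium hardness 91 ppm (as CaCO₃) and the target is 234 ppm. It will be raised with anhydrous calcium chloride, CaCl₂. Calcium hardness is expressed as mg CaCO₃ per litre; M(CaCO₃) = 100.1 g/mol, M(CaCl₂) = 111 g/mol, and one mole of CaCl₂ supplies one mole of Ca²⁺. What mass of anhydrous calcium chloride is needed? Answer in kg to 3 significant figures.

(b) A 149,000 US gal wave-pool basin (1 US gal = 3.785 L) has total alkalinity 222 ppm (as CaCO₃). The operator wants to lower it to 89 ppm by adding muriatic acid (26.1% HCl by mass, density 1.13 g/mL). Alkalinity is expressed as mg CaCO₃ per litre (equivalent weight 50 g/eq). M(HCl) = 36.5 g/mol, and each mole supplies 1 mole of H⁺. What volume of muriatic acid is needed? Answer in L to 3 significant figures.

(a) 140 kg; (b) 186 L

(a) Volume: 880 m³ = 880,000 L.
(a) Hardness to add: (234 − 91) = 143 mg/L as CaCO₃ × 880,000 L = 125,800 g as CaCO₃.
(a) Moles of Ca²⁺ (1 mol Ca²⁺ ≡ 1 mol CaCO₃): 125,800 / 100.1 g/mol = 1257 mol.
(a) Mass of CaCl₂: 1257 × 111 = 139,500 g.

(b) Volume: 149,000 US gal × 3.785 L/gal = 563,965 L.
(b) Alkalinity to neutralize: (222 − 89) = 133 mg/L as CaCO₃ × 563,965 L = 75,010 g as CaCO₃.
(b) Equivalents of H⁺ required: 75,010 ÷ 50 g/eq = 1500 eq = 1500 mol HCl.
(b) Mass of HCl: 1500 × 36.5 = 54,760 g.
(b) Mass of 26.1% solution: 54,760 / 0.261 = 209,800 g.
(b) Volume: 209,800 g ÷ 1.13 g/mL = 185,700 mL.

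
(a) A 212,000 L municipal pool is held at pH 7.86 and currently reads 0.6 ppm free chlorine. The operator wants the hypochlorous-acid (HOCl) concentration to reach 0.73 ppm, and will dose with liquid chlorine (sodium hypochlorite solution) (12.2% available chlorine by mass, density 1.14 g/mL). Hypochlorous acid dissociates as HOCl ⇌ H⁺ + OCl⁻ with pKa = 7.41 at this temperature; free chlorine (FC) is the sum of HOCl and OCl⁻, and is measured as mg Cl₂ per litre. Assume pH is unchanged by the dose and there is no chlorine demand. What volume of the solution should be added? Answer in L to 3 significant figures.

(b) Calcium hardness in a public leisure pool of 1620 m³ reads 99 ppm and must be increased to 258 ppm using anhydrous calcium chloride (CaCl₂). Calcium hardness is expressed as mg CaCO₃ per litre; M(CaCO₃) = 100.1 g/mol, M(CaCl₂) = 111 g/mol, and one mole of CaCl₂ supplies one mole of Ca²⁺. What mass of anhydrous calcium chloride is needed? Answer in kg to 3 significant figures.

(a) [OCl⁻]/[HOCl] = 10^(pH − pKa) = 10^(7.86 − 7.41) = 2.818; fraction as HOCl = 1/(1 + 2.818) = 0.2619.
(a) Free chlorine required for 0.73 ppm HOCl: 0.73 / 0.2619 = 2.787 ppm.
(a) FC to add: 2.787 − 0.6 = 2.187 mg/L as Cl₂.
(a) Cl₂ equivalent: 2.187 mg/L × 212,000 L = 463.7 g.
(a) Product at 12.2% available Cl: 463.7 / 0.122 = 3801 g.
(a) Volume: 3801 g ÷ 1.14 g/mL = 3334 mL.

(b) Volume: 1620 m³ = 1,620,000 L.
(b) Hardness to add: (258 − 99) = 159 mg/L as CaCO₃ × 1,620,000 L = 257,600 g as CaCO₃.
(b) Moles of Ca²⁺ (1 mol Ca²⁺ ≡ 1 mol CaCO₃): 257,600 / 100.1 g/mol = 2573 mol.
(b) Mass of CaCl₂: 2573 × 111 = 285,600 g.

(a) 3.33 L; (b) 286 kg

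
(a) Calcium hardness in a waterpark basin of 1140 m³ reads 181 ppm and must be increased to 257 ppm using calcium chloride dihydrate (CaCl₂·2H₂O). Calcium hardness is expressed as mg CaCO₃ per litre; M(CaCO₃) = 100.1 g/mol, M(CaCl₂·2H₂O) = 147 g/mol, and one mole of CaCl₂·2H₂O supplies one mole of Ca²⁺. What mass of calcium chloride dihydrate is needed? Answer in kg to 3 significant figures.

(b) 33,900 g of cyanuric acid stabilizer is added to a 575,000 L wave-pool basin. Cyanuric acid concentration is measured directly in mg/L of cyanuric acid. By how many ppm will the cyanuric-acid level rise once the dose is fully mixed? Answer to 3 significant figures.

(a) 127 kg; (b) 59.0 ppm

(a) Volume: 1140 m³ = 1,140,000 L.
(a) Hardness to add: (257 − 181) = 76 mg/L as CaCO₃ × 1,140,000 L = 86,640 g as CaCO₃.
(a) Moles of Ca²⁺ (1 mol Ca²⁺ ≡ 1 mol CaCO₃): 86,640 / 100.1 g/mol = 865.5 mol.
(a) Mass of CaCl₂·2H₂O: 865.5 × 147 = 127,200 g.

(b) Rise: 33,900 g / 575,000 L × 1000 = 58.96 mg/L.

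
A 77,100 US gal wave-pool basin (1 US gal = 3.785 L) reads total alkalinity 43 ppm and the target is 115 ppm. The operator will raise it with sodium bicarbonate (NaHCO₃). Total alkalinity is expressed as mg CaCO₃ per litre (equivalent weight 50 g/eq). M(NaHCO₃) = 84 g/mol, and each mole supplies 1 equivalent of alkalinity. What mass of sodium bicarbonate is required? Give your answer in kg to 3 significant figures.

35.3 kg

Volume: 77,100 US gal × 3.785 L/gal = 291,824 L.
Alkalinity to add: (115 − 43) = 72 mg/L as CaCO₃ × 291,824 L = 21,010 g as CaCO₃.
Equivalents: 21,010 g ÷ 50 g/eq = 420.2 eq.
NaHCO₃ supplies 1 eq per mole → 420.2 mol.
Mass: 420.2 mol × 84 g/mol = 35,300 g.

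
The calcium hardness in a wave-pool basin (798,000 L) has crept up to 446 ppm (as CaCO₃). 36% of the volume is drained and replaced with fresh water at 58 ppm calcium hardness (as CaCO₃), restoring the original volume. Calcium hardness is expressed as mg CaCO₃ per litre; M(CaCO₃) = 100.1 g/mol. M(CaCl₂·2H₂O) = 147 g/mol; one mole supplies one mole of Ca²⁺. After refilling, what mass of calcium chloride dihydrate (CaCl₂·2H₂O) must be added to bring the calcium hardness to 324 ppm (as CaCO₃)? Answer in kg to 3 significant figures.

20.7 kg

After draining 36% and refilling: 446 × 0.64 + 58 × 0.36 = 306.32 ppm.
Deficit to target: 324 − 306.32 = 17.68 mg/L.
As CaCO₃: 17.68 mg/L × 798,000 L = 14,110 g; ÷ 100.1 = 140.9 mol Ca²⁺.
Mass: 140.9 × 147 = 20,720 g.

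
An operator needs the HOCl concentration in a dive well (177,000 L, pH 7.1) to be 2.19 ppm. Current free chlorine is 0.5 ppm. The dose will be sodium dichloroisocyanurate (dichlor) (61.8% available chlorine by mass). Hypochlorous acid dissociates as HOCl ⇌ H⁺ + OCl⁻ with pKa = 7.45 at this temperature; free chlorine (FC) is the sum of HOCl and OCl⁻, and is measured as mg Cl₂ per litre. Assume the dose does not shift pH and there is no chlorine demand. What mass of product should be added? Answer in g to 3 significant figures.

764 g

[OCl⁻]/[HOCl] = 10^(pH − pKa) = 10^(7.1 − 7.45) = 0.4467; fraction as HOCl = 1/(1 + 0.4467) = 0.6912.
Free chlorine required for 2.19 ppm HOCl: 2.19 / 0.6912 = 3.168 ppm.
FC to add: 3.168 − 0.5 = 2.668 mg/L as Cl₂.
Cl₂ equivalent: 2.668 mg/L × 177,000 L = 472.3 g.
Product at 61.8% available Cl: 472.3 / 0.618 = 764.2 g.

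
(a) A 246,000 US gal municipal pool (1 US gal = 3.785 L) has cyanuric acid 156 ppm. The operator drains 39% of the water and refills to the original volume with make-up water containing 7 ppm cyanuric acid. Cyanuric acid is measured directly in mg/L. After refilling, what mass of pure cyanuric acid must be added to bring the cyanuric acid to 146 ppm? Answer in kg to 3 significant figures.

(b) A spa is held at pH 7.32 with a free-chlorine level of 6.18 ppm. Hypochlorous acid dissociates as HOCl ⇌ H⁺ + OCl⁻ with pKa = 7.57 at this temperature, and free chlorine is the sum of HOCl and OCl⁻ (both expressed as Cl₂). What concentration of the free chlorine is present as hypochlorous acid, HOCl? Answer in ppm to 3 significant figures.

(a) 44.8 kg; (b) 3.96 ppm

(a) Volume: 246,000 US gal × 3.785 L/gal = 931,110 L.
(a) After draining 39% and refilling: 156 × 0.61 + 7 × 0.39 = 97.89 ppm.
(a) Deficit to target: 146 − 97.89 = 48.11 mg/L.
(a) Mass: 48.11 mg/L × 931,110 L = 44,800 g cyanuric acid.

(b) [OCl⁻]/[HOCl] = 10^(pH − pKa) = 10^(7.32 − 7.57) = 10^-0.25 = 0.5623.
(b) Fraction as HOCl = 1 / (1 + 0.5623) = 0.6401.
(b) HOCl = 0.6401 × 6.18 ppm = 3.956 ppm.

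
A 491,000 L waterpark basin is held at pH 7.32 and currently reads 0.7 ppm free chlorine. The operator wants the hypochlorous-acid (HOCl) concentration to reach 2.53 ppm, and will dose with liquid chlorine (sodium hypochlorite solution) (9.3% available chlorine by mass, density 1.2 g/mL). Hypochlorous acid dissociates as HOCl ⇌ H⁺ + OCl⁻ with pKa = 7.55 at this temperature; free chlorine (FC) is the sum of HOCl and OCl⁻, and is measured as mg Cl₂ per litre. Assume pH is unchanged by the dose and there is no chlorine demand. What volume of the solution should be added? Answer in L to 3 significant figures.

14.6 L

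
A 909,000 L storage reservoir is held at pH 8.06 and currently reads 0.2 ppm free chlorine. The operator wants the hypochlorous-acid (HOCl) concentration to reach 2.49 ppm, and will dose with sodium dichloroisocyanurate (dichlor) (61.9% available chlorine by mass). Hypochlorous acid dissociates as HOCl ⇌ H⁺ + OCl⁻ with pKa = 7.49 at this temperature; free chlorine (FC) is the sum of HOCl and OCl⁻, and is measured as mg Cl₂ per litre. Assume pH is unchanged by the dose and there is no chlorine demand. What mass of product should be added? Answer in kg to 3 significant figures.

[OCl⁻]/[HOCl] = 10^(pH − pKa) = 10^(8.06 − 7.49) = 3.715; fraction as HOCl = 1/(1 + 3.715) = 0.2121.
Free chlorine required for 2.49 ppm HOCl: 2.49 / 0.2121 = 11.74 ppm.
FC to add: 11.74 − 0.2 = 11.54 mg/L as Cl₂.
Cl₂ equivalent: 11.54 mg/L × 909,000 L = 10,490 g.
Product at 61.9% available Cl: 10,490 / 0.619 = 16,950 g.

16.9 kg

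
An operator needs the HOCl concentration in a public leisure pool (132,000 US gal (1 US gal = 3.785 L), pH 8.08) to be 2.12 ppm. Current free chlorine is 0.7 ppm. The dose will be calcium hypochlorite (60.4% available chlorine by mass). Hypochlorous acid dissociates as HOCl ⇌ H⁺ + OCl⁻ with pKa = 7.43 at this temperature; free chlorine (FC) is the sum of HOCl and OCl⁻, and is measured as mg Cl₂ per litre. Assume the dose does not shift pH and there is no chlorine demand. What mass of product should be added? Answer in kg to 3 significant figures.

9.01 kg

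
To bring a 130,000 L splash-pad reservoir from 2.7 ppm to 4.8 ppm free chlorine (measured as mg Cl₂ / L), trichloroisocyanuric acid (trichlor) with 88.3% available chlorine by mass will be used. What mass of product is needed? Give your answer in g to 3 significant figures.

Chlorine deficit: 4.8 − 2.7 = 2.1 ppm = 2.1 mg/L as Cl₂.
Cl₂ equivalent needed: 2.1 mg/L × 130,000 L = 273,000 mg = 273 g.
Product at 88.3% available chlorine: 273 / 0.883 = 309.2 g.

309 g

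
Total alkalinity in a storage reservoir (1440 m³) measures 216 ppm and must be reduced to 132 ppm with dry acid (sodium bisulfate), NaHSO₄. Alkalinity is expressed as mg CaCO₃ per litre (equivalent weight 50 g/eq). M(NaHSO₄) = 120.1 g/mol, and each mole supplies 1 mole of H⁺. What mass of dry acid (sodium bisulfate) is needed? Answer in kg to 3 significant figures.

Volume: 1440 m³ = 1,440,000 L.
Alkalinity to neutralize: (216 − 132) = 84 mg/L as CaCO₃ × 1,440,000 L = 121,000 g as CaCO₃.
Equivalents of H⁺ required: 121,000 ÷ 50 g/eq = 2419 eq = 2419 mol NaHSO₄.
Mass of NaHSO₄: 2419 × 120.1 = 290,500 g.

291 kg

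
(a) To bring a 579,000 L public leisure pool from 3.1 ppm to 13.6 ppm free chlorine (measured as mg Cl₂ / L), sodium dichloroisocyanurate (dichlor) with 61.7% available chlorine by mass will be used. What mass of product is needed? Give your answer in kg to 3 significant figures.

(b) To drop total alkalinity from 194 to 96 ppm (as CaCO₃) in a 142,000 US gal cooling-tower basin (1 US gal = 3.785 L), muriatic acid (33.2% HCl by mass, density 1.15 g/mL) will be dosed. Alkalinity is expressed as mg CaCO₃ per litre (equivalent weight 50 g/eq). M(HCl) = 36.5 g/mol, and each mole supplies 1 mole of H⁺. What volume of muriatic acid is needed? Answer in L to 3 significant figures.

(a) Chlorine deficit: 13.6 − 3.1 = 10.5 ppm = 10.5 mg/L as Cl₂.
(a) Cl₂ equivalent needed: 10.5 mg/L × 579,000 L = 6,080,000 mg = 6080 g.
(a) Product at 61.7% available chlorine: 6080 / 0.617 = 9853 g.

(b) Volume: 142,000 US gal × 3.785 L/gal = 537,470 L.
(b) Alkalinity to neutralize: (194 − 96) = 98 mg/L as CaCO₃ × 537,470 L = 52,670 g as CaCO₃.
(b) Equivalents of H⁺ required: 52,670 ÷ 50 g/eq = 1053 eq = 1053 mol HCl.
(b) Mass of HCl: 1053 × 36.5 = 38,450 g.
(b) Mass of 33.2% solution: 38,450 / 0.332 = 115,800 g.
(b) Volume: 115,800 g ÷ 1.15 g/mL = 100,700 mL.

(a) 9.85 kg; (b) 101 L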